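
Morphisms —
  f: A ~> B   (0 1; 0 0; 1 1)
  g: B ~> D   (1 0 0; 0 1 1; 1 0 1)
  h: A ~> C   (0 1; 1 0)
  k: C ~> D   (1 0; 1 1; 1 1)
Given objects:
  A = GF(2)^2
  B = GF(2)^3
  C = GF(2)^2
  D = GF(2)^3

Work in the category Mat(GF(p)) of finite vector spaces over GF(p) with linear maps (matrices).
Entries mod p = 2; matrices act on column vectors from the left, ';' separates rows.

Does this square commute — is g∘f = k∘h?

Answer: DOES NOT COMMUTE

Trace:
Along f;g (path 1):
  e0=[1,0] f~>[0,0,1] g~>[0,1,1]
  e1=[0,1] f~>[1,0,1] g~>[1,1,0]
  result₁ = (0 1; 1 1; 1 0)
Along h;k (path 2):
  e0=[1,0] h~>[0,1] k~>[0,1,1]
  e1=[0,1] h~>[1,0] k~>[1,1,1]
  result₂ = (0 1; 1 1; 1 1)
Equal? differ; not commutative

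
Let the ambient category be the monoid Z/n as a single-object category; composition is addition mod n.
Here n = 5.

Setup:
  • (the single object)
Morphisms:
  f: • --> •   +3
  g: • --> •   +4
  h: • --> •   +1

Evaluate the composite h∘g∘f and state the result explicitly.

  0 +3≡3 +4≡2 +1≡3  (mod 5)
⟦path⟧: +3

Answer: +3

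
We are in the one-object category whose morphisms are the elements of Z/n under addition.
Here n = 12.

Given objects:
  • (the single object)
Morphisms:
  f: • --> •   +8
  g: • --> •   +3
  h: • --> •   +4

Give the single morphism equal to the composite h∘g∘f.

  0 +8≡8 +3≡11 +4≡3  (mod 12)
result: +3

Answer: +3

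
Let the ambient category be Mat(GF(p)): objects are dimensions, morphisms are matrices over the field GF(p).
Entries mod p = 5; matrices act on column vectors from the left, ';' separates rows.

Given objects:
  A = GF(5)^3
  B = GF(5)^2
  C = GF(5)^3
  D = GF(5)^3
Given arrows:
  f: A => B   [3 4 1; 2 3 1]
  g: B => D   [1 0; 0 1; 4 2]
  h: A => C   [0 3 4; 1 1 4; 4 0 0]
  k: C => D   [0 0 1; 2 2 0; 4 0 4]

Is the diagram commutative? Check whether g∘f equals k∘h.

1) trace f;g:
  e0=⟨1,0,0⟩ f=>⟨3,2⟩ g=>⟨3,2,1⟩
  e1=⟨0,1,0⟩ f=>⟨4,3⟩ g=>⟨4,3,2⟩
  e2=⟨0,0,1⟩ f=>⟨1,1⟩ g=>⟨1,1,1⟩
  composite₁ = [3 4 1; 2 3 1; 1 2 1]
2) trace h;k:
  e0=⟨1,0,0⟩ h=>⟨0,1,4⟩ k=>⟨4,2,1⟩
  e1=⟨0,1,0⟩ h=>⟨3,1,0⟩ k=>⟨0,3,2⟩
  e2=⟨0,0,1⟩ h=>⟨4,4,0⟩ k=>⟨0,1,1⟩
  composite₂ = [4 0 0; 2 3 1; 1 2 1]
Equal? NO — does not commute

Answer: DOES NOT COMMUTE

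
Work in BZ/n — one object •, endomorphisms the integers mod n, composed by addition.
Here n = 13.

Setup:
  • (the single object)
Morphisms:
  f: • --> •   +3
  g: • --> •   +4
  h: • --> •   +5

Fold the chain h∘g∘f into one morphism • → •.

Answer: +12

Derivation:
  0 +3≡3 +4≡7 +5≡12  (mod 13)
result: +12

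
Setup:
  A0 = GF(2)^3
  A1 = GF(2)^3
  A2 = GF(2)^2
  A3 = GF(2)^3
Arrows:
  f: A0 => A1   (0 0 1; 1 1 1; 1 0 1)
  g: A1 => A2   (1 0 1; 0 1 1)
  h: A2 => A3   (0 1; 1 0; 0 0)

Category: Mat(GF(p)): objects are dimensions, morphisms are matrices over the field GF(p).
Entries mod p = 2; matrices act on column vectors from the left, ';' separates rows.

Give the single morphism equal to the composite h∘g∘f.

  e0=(1,0,0) f=>(0,1,1) g=>(1,0) h=>(0,1,0)
  e1=(0,1,0) f=>(0,1,0) g=>(0,1) h=>(1,0,0)
  e2=(0,0,1) f=>(1,1,1) g=>(0,0) h=>(0,0,0)
⟦path⟧: (0 1 0; 1 0 0; 0 0 0)

Answer: (0 1 0; 1 0 0; 0 0 0)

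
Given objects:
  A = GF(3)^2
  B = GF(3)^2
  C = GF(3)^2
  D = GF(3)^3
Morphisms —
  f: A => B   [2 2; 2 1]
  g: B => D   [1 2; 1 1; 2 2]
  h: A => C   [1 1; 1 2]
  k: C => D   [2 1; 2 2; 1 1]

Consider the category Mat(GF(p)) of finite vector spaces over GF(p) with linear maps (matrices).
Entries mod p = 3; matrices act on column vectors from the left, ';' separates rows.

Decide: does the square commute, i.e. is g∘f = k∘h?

1) trace f;g:
  e0=⟨1,0⟩ f=>⟨2,2⟩ g=>⟨0,1,2⟩
  e1=⟨0,1⟩ f=>⟨2,1⟩ g=>⟨1,0,0⟩
  result₁ = [0 1; 1 0; 2 0]
2) trace h;k:
  e0=⟨1,0⟩ h=>⟨1,1⟩ k=>⟨0,1,2⟩
  e1=⟨0,1⟩ h=>⟨1,2⟩ k=>⟨1,0,0⟩
  result₂ = [0 1; 1 0; 2 0]
Equal? same morphism ✓

Answer: COMMUTES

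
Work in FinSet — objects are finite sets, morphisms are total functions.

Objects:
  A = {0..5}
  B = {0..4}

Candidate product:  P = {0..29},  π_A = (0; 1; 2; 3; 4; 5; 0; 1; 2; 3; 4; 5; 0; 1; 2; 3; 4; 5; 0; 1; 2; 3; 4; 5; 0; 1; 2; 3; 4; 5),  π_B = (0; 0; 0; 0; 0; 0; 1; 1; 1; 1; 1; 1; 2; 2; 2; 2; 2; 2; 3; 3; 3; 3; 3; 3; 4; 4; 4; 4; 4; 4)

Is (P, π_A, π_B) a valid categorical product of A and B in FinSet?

|A|·|B| = 6·5 = 30;  |P| = 30
Check the pairing map k ↦ (π_A(k), π_B(k)):
  0 ↦ (0,0)
  1 ↦ (1,0)
  2 ↦ (2,0)
  3 ↦ (3,0)
  4 ↦ (4,0)
  5 ↦ (5,0)
  6 ↦ (0,1)
  7 ↦ (1,1)
  8 ↦ (2,1)
  9 ↦ (3,1)
  10 ↦ (4,1)
  11 ↦ (5,1)
  12 ↦ (0,2)
  13 ↦ (1,2)
  14 ↦ (2,2)
  15 ↦ (3,2)
  16 ↦ (4,2)
  17 ↦ (5,2)
  18 ↦ (0,3)
  19 ↦ (1,3)
  20 ↦ (2,3)
  21 ↦ (3,3)
  22 ↦ (4,3)
  23 ↦ (5,3)
  24 ↦ (0,4)
  25 ↦ (1,4)
  26 ↦ (2,4)
  27 ↦ (3,4)
  28 ↦ (4,4)
  29 ↦ (5,4)
distinct pairs in image: 30 / 30 needed
  → bijection onto A×B; projections well-typed.

Answer: VALID PRODUCT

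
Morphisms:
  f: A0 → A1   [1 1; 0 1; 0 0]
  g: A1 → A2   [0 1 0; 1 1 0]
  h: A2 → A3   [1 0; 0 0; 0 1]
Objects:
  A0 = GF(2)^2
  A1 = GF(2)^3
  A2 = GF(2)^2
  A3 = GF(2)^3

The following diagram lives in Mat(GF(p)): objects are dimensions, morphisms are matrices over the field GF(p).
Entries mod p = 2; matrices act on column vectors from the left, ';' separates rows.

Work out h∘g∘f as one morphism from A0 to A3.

  e0=[1,0] f→[1,0,0] g→[0,1] h→[0,0,1]
  e1=[0,1] f→[1,1,0] g→[1,0] h→[1,0,0]
⟦path⟧: [0 1; 0 0; 1 0]

Answer: [0 1; 0 0; 1 0]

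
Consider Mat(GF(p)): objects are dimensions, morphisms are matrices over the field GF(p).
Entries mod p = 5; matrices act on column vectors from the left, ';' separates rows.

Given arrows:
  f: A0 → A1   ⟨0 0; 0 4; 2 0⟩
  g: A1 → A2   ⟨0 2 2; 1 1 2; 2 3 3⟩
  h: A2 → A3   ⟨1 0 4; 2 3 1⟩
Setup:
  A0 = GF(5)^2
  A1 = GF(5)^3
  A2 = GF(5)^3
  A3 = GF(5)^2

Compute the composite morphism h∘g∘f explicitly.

Answer: ⟨3 1; 1 0⟩

Work:
  e0=(1,0) f→(0,0,2) g→(4,4,1) h→(3,1)
  e1=(0,1) f→(0,4,0) g→(3,4,2) h→(1,0)
result: ⟨3 1; 1 0⟩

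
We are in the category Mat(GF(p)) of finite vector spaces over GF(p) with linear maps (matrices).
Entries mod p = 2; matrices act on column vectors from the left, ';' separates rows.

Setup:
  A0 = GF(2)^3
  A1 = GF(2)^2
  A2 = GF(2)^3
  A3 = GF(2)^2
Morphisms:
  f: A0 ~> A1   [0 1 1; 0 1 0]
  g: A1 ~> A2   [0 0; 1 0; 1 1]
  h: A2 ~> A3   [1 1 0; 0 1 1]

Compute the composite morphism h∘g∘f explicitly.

  e0=(1,0,0) f~>(0,0) g~>(0,0,0) h~>(0,0)
  e1=(0,1,0) f~>(1,1) g~>(0,1,0) h~>(1,1)
  e2=(0,0,1) f~>(1,0) g~>(0,1,1) h~>(1,0)
⟦path⟧: [0 1 1; 0 1 0]

Answer: [0 1 1; 0 1 0]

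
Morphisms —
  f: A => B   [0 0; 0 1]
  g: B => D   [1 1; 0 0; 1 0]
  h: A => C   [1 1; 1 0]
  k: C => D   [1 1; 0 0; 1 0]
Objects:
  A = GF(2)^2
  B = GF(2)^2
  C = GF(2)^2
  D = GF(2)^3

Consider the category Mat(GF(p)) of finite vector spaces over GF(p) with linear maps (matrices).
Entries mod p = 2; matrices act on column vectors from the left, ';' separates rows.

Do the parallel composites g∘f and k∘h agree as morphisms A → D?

Answer: DOES NOT COMMUTE

Trace:
Along f;g (path 1):
  e0=(1,0) f=>(0,0) g=>(0,0,0)
  e1=(0,1) f=>(0,1) g=>(1,0,0)
  composite₁ = [0 1; 0 0; 0 0]
Along h;k (path 2):
  e0=(1,0) h=>(1,1) k=>(0,0,1)
  e1=(0,1) h=>(1,0) k=>(1,0,1)
  composite₂ = [0 1; 0 0; 1 1]
Equal? differ; not commutative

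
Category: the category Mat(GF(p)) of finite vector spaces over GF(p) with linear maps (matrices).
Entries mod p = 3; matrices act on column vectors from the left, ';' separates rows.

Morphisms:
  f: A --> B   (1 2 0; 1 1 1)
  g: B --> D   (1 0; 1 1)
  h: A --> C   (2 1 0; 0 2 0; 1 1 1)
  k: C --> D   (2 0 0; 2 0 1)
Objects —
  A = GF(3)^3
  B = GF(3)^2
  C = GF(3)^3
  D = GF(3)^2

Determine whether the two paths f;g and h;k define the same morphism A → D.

1) trace f;g:
  e0=[1,0,0] f-->[1,1] g-->[1,2]
  e1=[0,1,0] f-->[2,1] g-->[2,0]
  e2=[0,0,1] f-->[0,1] g-->[0,1]
  composite₁ = (1 2 0; 2 0 1)
2) trace h;k:
  e0=[1,0,0] h-->[2,0,1] k-->[1,2]
  e1=[0,1,0] h-->[1,2,1] k-->[2,0]
  e2=[0,0,1] h-->[0,0,1] k-->[0,1]
  composite₂ = (1 2 0; 2 0 1)
Equal? YES — commutes

Answer: COMMUTES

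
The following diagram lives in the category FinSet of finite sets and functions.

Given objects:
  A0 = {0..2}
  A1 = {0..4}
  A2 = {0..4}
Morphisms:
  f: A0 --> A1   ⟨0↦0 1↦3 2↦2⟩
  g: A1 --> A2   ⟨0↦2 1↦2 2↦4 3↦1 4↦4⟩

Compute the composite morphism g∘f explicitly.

Answer: ⟨0↦2 1↦1 2↦4⟩

Trace:
  0 f-->0 g-->2
  1 f-->3 g-->1
  2 f-->2 g-->4
⟦path⟧: ⟨0↦2 1↦1 2↦4⟩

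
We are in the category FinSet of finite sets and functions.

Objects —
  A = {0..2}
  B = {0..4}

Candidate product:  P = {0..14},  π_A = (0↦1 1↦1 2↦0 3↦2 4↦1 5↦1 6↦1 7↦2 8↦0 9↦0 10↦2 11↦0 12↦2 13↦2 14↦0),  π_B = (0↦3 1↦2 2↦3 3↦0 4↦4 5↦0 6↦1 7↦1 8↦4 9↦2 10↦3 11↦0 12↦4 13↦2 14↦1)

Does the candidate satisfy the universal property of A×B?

|A|·|B| = 3·5 = 15;  |P| = 15
Check the pairing map k ↦ (π_A(k), π_B(k)):
  0 ↦ (1,3)
  1 ↦ (1,2)
  2 ↦ (0,3)
  3 ↦ (2,0)
  4 ↦ (1,4)
  5 ↦ (1,0)
  6 ↦ (1,1)
  7 ↦ (2,1)
  8 ↦ (0,4)
  9 ↦ (0,2)
  10 ↦ (2,3)
  11 ↦ (0,0)
  12 ↦ (2,4)
  13 ↦ (2,2)
  14 ↦ (0,1)
distinct pairs in image: 15 / 15 needed
  → bijection onto A×B; projections well-typed.

Answer: VALID PRODUCT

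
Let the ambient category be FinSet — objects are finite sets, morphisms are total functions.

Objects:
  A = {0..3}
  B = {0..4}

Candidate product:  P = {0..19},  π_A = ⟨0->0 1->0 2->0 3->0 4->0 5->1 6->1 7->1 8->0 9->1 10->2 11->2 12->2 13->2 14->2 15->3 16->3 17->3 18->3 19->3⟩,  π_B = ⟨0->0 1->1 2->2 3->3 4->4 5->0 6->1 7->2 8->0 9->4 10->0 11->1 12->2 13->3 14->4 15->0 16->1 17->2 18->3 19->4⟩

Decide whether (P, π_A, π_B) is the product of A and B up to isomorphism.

Answer: NOT A VALID PRODUCT — duplicate pair at indices 0,8

Work:
|A|·|B| = 4·5 = 20;  |P| = 20
Check the pairing map k ↦ (π_A(k), π_B(k)):
  0 -> (0,0)
  1 -> (0,1)
  2 -> (0,2)
  3 -> (0,3)
  4 -> (0,4)
  5 -> (1,0)
  6 -> (1,1)
  7 -> (1,2)
  8 -> (0,0)  ✗ repeats pair of k=0
  9 -> (1,4)
  10 -> (2,0)
  11 -> (2,1)
  12 -> (2,2)
  13 -> (2,3)
  14 -> (2,4)
  15 -> (3,0)
  16 -> (3,1)
  17 -> (3,2)
  18 -> (3,3)
  19 -> (3,4)
distinct pairs in image: 19 / 20 needed
  → (0,0) hit at k=0 and k=8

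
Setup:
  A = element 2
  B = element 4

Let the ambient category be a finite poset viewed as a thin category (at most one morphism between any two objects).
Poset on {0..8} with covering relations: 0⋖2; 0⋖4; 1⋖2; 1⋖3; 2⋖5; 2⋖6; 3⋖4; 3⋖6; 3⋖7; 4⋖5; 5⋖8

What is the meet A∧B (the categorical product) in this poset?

Answer: NO MEET EXISTS

Trace:
Common predecessors of 2,4: {0,1}
  maximal lower bounds 0 and 1 are incomparable: neither 0≤1 nor 1≤0
→ no greatest lower bound exists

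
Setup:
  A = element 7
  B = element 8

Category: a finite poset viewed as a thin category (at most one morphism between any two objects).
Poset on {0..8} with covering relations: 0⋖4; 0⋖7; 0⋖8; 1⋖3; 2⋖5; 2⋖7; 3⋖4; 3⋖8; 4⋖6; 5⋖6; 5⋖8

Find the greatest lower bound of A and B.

Answer: NO MEET EXISTS

Work:
{x : x≤A ∧ x≤B} = {0,2}  (A=7, B=8)
  maximal lower bounds 0 and 2 are incomparable: neither 0≤2 nor 2≤0
→ no greatest lower bound exists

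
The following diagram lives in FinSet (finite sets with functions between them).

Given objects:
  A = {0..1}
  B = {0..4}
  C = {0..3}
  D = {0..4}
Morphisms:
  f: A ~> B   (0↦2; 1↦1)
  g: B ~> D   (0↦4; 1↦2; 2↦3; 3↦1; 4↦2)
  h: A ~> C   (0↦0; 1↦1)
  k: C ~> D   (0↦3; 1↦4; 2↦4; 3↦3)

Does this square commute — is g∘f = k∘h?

Along f;g (path 1):
  0 f~>2 g~>3
  1 f~>1 g~>2
  ⟦path⟧₁ = (0↦3; 1↦2)
Along h;k (path 2):
  0 h~>0 k~>3
  1 h~>1 k~>4
  ⟦path⟧₂ = (0↦3; 1↦4)
Equal? NO — does not commute

Answer: DOES NOT COMMUTE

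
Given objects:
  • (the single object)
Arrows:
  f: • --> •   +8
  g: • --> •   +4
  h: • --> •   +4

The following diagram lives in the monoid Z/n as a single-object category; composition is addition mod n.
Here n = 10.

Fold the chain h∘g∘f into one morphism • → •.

Answer: +6

Derivation:
  0 +8≡8 +4≡2 +4≡6  (mod 10)
result: +6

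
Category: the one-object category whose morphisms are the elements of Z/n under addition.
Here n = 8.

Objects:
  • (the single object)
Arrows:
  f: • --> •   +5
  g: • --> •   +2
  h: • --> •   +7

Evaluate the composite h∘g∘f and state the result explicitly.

Answer: +6

Work:
  0 +5≡5 +2≡7 +7≡6  (mod 8)
result: +6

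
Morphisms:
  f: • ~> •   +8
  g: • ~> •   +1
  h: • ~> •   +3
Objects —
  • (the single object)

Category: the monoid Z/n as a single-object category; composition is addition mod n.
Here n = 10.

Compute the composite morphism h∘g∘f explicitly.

Answer: +2

Work:
  0 +8≡8 +1≡9 +3≡2  (mod 10)
result: +2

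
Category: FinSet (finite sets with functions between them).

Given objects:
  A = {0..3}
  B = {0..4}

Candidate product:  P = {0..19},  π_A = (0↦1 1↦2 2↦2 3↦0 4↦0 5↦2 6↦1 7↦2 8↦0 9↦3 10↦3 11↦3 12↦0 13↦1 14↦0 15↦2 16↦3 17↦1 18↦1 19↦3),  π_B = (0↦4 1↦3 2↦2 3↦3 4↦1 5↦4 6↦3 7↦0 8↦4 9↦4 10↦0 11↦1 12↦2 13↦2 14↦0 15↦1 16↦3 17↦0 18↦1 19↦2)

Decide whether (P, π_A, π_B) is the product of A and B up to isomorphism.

|A|·|B| = 4·5 = 20;  |P| = 20
Check the pairing map k ↦ (π_A(k), π_B(k)):
  0 ↦ (1,4)
  1 ↦ (2,3)
  2 ↦ (2,2)
  3 ↦ (0,3)
  4 ↦ (0,1)
  5 ↦ (2,4)
  6 ↦ (1,3)
  7 ↦ (2,0)
  8 ↦ (0,4)
  9 ↦ (3,4)
  10 ↦ (3,0)
  11 ↦ (3,1)
  12 ↦ (0,2)
  13 ↦ (1,2)
  14 ↦ (0,0)
  15 ↦ (2,1)
  16 ↦ (3,3)
  17 ↦ (1,0)
  18 ↦ (1,1)
  19 ↦ (3,2)
distinct pairs in image: 20 / 20 needed
  → bijection onto A×B; projections well-typed.

Answer: VALID PRODUCT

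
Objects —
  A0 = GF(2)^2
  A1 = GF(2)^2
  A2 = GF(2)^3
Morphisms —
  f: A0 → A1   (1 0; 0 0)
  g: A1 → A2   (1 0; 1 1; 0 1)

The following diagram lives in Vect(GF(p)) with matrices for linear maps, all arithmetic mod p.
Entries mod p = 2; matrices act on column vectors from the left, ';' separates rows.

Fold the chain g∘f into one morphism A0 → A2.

Answer: (1 0; 1 0; 0 0)

Work:
  e0=(1,0) f→(1,0) g→(1,1,0)
  e1=(0,1) f→(0,0) g→(0,0,0)
result: (1 0; 1 0; 0 0)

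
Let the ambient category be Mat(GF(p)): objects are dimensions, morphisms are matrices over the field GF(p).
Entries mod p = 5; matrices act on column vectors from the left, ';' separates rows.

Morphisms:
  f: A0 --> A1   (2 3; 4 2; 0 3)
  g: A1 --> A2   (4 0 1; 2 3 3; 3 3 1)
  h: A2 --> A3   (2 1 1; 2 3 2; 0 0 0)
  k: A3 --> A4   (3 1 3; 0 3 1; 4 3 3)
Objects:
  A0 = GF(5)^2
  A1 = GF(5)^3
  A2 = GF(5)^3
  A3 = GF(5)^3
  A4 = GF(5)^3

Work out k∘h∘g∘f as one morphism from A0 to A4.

  e0=⟨1,0⟩ f-->⟨2,4,0⟩ g-->⟨3,1,3⟩ h-->⟨0,0,0⟩ k-->⟨0,0,0⟩
  e1=⟨0,1⟩ f-->⟨3,2,3⟩ g-->⟨0,1,3⟩ h-->⟨4,4,0⟩ k-->⟨1,2,3⟩
⟦path⟧: (0 1; 0 2; 0 3)

Answer: (0 1; 0 2; 0 3)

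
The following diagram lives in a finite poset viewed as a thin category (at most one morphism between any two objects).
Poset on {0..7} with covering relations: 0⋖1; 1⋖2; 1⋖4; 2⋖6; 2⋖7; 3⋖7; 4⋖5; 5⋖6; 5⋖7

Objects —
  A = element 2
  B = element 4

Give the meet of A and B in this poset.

Answer: A∧B = 1

Work:
Common predecessors of 2,4: {0,1}
  0 ⊑ 1
  1 ⊑ 1
glb = 1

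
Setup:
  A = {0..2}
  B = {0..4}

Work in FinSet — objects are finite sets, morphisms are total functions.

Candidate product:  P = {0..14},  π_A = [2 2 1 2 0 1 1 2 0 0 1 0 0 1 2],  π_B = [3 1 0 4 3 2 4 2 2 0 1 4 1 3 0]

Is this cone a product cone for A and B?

Answer: VALID PRODUCT

Trace:
|A|·|B| = 3·5 = 15;  |P| = 15
Check the pairing map k ↦ (π_A(k), π_B(k)):
  0 ↦ (2,3)
  1 ↦ (2,1)
  2 ↦ (1,0)
  3 ↦ (2,4)
  4 ↦ (0,3)
  5 ↦ (1,2)
  6 ↦ (1,4)
  7 ↦ (2,2)
  8 ↦ (0,2)
  9 ↦ (0,0)
  10 ↦ (1,1)
  11 ↦ (0,4)
  12 ↦ (0,1)
  13 ↦ (1,3)
  14 ↦ (2,0)
distinct pairs in image: 15 / 15 needed
  → bijection onto A×B; projections well-typed.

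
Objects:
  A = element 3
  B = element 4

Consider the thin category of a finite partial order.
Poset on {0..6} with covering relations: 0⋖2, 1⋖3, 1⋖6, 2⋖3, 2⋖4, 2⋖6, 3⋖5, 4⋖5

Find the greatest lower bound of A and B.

Answer: A∧B = 2

Trace:
Common predecessors of 3,4: {0,2}
  0 ≤ 2
  2 ≤ 2
glb = 2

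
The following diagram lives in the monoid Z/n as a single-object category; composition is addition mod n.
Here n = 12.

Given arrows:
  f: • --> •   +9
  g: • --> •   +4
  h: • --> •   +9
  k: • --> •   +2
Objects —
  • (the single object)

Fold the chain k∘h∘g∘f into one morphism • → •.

Answer: +0

Work:
  0 +9≡9 +4≡1 +9≡10 +2≡0  (mod 12)
composite: +0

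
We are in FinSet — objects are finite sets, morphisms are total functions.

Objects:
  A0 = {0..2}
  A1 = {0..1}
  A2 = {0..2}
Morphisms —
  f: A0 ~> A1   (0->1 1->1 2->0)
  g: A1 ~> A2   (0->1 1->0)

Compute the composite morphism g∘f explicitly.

Answer: (0->0 1->0 2->1)

Work:
  0 f~>1 g~>0
  1 f~>1 g~>0
  2 f~>0 g~>1
⟦path⟧: (0->0 1->0 2->1)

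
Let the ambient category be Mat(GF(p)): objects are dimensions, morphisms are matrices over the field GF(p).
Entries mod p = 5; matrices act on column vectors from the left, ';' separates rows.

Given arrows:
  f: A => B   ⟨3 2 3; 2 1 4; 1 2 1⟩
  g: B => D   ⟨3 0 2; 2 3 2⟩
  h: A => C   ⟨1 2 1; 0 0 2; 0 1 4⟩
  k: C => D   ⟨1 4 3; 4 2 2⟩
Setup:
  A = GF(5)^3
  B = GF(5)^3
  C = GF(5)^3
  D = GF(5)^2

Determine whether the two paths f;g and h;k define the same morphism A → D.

Along f;g (path 1):
  e0=[1,0,0] f=>[3,2,1] g=>[1,4]
  e1=[0,1,0] f=>[2,1,2] g=>[0,1]
  e2=[0,0,1] f=>[3,4,1] g=>[1,0]
  composite₁ = ⟨1 0 1; 4 1 0⟩
Along h;k (path 2):
  e0=[1,0,0] h=>[1,0,0] k=>[1,4]
  e1=[0,1,0] h=>[2,0,1] k=>[0,0]
  e2=[0,0,1] h=>[1,2,4] k=>[1,1]
  composite₂ = ⟨1 0 1; 4 0 1⟩
Equal? NO — does not commute

Answer: DOES NOT COMMUTE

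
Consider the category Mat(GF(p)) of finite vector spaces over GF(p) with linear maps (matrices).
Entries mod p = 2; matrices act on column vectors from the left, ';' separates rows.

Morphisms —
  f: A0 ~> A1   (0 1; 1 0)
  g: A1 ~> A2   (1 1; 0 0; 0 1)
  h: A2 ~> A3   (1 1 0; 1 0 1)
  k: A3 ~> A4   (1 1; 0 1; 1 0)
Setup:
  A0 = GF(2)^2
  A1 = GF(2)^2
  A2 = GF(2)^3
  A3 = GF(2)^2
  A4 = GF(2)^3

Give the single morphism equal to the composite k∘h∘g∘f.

  e0=⟨1,0⟩ f~>⟨0,1⟩ g~>⟨1,0,1⟩ h~>⟨1,0⟩ k~>⟨1,0,1⟩
  e1=⟨0,1⟩ f~>⟨1,0⟩ g~>⟨1,0,0⟩ h~>⟨1,1⟩ k~>⟨0,1,1⟩
result: (1 0; 0 1; 1 1)

Answer: (1 0; 0 1; 1 1)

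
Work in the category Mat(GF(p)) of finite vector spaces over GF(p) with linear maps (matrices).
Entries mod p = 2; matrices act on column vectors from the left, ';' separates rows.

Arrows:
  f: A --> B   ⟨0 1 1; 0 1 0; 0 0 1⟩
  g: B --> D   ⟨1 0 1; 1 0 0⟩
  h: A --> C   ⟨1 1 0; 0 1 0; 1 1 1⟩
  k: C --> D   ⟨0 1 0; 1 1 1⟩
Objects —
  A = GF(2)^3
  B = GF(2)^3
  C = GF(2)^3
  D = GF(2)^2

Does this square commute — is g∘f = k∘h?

Answer: COMMUTES

Work:
Along f;g (path 1):
  e0=[1,0,0] f-->[0,0,0] g-->[0,0]
  e1=[0,1,0] f-->[1,1,0] g-->[1,1]
  e2=[0,0,1] f-->[1,0,1] g-->[0,1]
  result₁ = ⟨0 1 0; 0 1 1⟩
Along h;k (path 2):
  e0=[1,0,0] h-->[1,0,1] k-->[0,0]
  e1=[0,1,0] h-->[1,1,1] k-->[1,1]
  e2=[0,0,1] h-->[0,0,1] k-->[0,1]
  result₂ = ⟨0 1 0; 0 1 1⟩
Equal? YES — commutes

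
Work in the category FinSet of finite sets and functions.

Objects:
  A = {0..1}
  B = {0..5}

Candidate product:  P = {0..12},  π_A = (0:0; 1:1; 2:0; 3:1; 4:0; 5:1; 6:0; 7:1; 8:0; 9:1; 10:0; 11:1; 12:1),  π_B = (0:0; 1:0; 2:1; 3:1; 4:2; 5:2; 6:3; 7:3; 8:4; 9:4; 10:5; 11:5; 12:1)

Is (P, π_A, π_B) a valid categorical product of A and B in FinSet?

|A|·|B| = 2·6 = 12;  |P| = 13
  → cardinalities differ; no bijection possible.

Answer: NOT A VALID PRODUCT — |P|=13 ≠ |A|·|B|=12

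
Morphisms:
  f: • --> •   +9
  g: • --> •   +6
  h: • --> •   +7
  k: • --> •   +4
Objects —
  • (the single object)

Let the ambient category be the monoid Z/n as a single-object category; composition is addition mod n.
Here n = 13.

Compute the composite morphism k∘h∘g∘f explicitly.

Answer: +0

Trace:
  0 +9≡9 +6≡2 +7≡9 +4≡0  (mod 13)
composite: +0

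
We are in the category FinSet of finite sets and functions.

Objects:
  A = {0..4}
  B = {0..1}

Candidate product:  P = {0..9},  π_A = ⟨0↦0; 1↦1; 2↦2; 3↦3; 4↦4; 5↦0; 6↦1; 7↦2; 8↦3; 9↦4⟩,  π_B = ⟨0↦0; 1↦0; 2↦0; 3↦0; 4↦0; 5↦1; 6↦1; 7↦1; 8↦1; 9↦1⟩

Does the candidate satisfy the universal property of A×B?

Answer: VALID PRODUCT

Derivation:
|A|·|B| = 5·2 = 10;  |P| = 10
Check the pairing map k ↦ (π_A(k), π_B(k)):
  0 ↦ (0,0)
  1 ↦ (1,0)
  2 ↦ (2,0)
  3 ↦ (3,0)
  4 ↦ (4,0)
  5 ↦ (0,1)
  6 ↦ (1,1)
  7 ↦ (2,1)
  8 ↦ (3,1)
  9 ↦ (4,1)
distinct pairs in image: 10 / 10 needed
  → bijection onto A×B; projections well-typed.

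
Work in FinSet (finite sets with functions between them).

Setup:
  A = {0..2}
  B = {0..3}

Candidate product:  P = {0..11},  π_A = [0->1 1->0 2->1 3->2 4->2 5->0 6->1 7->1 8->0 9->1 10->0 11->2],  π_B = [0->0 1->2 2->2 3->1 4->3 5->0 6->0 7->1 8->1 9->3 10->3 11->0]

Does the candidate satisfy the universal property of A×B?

Answer: NOT A VALID PRODUCT — duplicate pair at indices 6,0

Trace:
|A|·|B| = 3·4 = 12;  |P| = 12
Check the pairing map k ↦ (π_A(k), π_B(k)):
  0 -> (1,0)
  1 -> (0,2)
  2 -> (1,2)
  3 -> (2,1)
  4 -> (2,3)
  5 -> (0,0)
  6 -> (1,0)  ✗ repeats pair of k=0
  7 -> (1,1)
  8 -> (0,1)
  9 -> (1,3)
  10 -> (0,3)
  11 -> (2,0)
distinct pairs in image: 11 / 12 needed
  → (1,0) hit at k=0 and k=6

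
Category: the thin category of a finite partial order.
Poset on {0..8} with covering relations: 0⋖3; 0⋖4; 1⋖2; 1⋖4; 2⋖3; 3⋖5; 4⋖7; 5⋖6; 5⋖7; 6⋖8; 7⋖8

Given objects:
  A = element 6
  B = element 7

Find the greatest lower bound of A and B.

Answer: A∧B = 5

Work:
{x : x⊑A ∧ x⊑B} = {0,1,2,3,5}  (A=6, B=7)
  0 ⊑ 5
  1 ⊑ 5
  2 ⊑ 5
  3 ⊑ 5
  5 ⊑ 5
glb = 5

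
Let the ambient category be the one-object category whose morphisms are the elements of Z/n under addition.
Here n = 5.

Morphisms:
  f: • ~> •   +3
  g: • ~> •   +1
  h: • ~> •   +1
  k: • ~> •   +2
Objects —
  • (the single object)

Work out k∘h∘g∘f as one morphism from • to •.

  0 +3≡3 +1≡4 +1≡0 +2≡2  (mod 5)
⟦path⟧: +2

Answer: +2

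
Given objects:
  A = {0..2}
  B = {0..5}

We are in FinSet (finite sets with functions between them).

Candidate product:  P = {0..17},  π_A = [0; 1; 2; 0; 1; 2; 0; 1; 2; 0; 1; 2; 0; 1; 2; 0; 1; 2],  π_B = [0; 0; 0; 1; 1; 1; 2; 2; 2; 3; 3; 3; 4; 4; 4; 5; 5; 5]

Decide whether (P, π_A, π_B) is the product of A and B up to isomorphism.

Answer: VALID PRODUCT

Work:
|A|·|B| = 3·6 = 18;  |P| = 18
Check the pairing map k ↦ (π_A(k), π_B(k)):
  0 : (0,0)
  1 : (1,0)
  2 : (2,0)
  3 : (0,1)
  4 : (1,1)
  5 : (2,1)
  6 : (0,2)
  7 : (1,2)
  8 : (2,2)
  9 : (0,3)
  10 : (1,3)
  11 : (2,3)
  12 : (0,4)
  13 : (1,4)
  14 : (2,4)
  15 : (0,5)
  16 : (1,5)
  17 : (2,5)
distinct pairs in image: 18 / 18 needed
  → bijection onto A×B; projections well-typed.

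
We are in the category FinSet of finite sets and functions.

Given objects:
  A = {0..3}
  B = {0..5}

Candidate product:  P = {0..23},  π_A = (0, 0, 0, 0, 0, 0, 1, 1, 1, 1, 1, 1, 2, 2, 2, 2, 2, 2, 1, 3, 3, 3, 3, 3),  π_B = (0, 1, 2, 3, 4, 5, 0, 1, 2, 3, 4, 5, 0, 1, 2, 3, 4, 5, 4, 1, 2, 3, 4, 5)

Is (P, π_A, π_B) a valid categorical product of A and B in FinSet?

Answer: NOT A VALID PRODUCT — duplicate pair at indices 10,18

Work:
|A|·|B| = 4·6 = 24;  |P| = 24
Check the pairing map k ↦ (π_A(k), π_B(k)):
  0 -> (0,0)
  1 -> (0,1)
  2 -> (0,2)
  3 -> (0,3)
  4 -> (0,4)
  5 -> (0,5)
  6 -> (1,0)
  7 -> (1,1)
  8 -> (1,2)
  9 -> (1,3)
  10 -> (1,4)
  11 -> (1,5)
  12 -> (2,0)
  13 -> (2,1)
  14 -> (2,2)
  15 -> (2,3)
  16 -> (2,4)
  17 -> (2,5)
  18 -> (1,4)  ✗ repeats pair of k=10
  19 -> (3,1)
  20 -> (3,2)
  21 -> (3,3)
  22 -> (3,4)
  23 -> (3,5)
distinct pairs in image: 23 / 24 needed
  → (1,4) hit at k=10 and k=18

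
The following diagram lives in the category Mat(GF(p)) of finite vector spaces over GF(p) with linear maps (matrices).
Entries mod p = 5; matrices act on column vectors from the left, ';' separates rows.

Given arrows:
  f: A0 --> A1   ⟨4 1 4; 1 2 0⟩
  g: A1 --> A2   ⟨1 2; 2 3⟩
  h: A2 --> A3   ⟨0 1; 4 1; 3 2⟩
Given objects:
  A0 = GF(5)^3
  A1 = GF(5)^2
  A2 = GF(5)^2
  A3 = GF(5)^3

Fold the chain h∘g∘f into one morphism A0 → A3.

Answer: ⟨1 3 3; 0 3 4; 0 1 3⟩

Derivation:
  e0=[1,0,0] f-->[4,1] g-->[1,1] h-->[1,0,0]
  e1=[0,1,0] f-->[1,2] g-->[0,3] h-->[3,3,1]
  e2=[0,0,1] f-->[4,0] g-->[4,3] h-->[3,4,3]
result: ⟨1 3 3; 0 3 4; 0 1 3⟩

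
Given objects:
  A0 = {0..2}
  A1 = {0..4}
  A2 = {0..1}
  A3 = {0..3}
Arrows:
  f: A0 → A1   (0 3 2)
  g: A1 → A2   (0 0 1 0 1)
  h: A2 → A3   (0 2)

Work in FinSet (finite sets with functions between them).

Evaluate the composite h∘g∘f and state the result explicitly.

Answer: (0 0 2)

Trace:
  0 f→0 g→0 h→0
  1 f→3 g→0 h→0
  2 f→2 g→1 h→2
result: (0 0 2)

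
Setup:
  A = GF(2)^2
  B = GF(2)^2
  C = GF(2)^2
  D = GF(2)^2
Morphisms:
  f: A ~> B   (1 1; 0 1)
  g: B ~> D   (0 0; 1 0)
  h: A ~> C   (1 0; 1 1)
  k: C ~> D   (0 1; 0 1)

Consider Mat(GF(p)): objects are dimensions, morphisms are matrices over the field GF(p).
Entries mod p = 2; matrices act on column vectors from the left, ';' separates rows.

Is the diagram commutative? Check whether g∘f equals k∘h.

Path 1 = f;g:
  e0=(1,0) f~>(1,0) g~>(0,1)
  e1=(0,1) f~>(1,1) g~>(0,1)
  composite₁ = (0 0; 1 1)
Path 2 = h;k:
  e0=(1,0) h~>(1,1) k~>(1,1)
  e1=(0,1) h~>(0,1) k~>(1,1)
  composite₂ = (1 1; 1 1)
Equal? NO — does not commute

Answer: DOES NOT COMMUTE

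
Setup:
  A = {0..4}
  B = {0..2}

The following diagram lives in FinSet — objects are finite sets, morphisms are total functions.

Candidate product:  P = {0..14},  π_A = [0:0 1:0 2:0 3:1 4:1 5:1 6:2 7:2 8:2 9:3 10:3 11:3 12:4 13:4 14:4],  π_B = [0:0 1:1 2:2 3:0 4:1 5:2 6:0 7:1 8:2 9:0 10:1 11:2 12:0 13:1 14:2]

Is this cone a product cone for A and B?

Answer: VALID PRODUCT

Work:
|A|·|B| = 5·3 = 15;  |P| = 15
Check the pairing map k ↦ (π_A(k), π_B(k)):
  0 : (0,0)
  1 : (0,1)
  2 : (0,2)
  3 : (1,0)
  4 : (1,1)
  5 : (1,2)
  6 : (2,0)
  7 : (2,1)
  8 : (2,2)
  9 : (3,0)
  10 : (3,1)
  11 : (3,2)
  12 : (4,0)
  13 : (4,1)
  14 : (4,2)
distinct pairs in image: 15 / 15 needed
  → bijection onto A×B; projections well-typed.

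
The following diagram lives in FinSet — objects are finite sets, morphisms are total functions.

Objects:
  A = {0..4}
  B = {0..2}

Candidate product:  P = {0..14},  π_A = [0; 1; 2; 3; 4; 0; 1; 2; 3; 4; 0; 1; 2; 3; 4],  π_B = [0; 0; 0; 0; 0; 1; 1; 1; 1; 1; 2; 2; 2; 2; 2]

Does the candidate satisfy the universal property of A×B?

|A|·|B| = 5·3 = 15;  |P| = 15
Check the pairing map k ↦ (π_A(k), π_B(k)):
  0 ↦ (0,0)
  1 ↦ (1,0)
  2 ↦ (2,0)
  3 ↦ (3,0)
  4 ↦ (4,0)
  5 ↦ (0,1)
  6 ↦ (1,1)
  7 ↦ (2,1)
  8 ↦ (3,1)
  9 ↦ (4,1)
  10 ↦ (0,2)
  11 ↦ (1,2)
  12 ↦ (2,2)
  13 ↦ (3,2)
  14 ↦ (4,2)
distinct pairs in image: 15 / 15 needed
  → bijection onto A×B; projections well-typed.

Answer: VALID PRODUCT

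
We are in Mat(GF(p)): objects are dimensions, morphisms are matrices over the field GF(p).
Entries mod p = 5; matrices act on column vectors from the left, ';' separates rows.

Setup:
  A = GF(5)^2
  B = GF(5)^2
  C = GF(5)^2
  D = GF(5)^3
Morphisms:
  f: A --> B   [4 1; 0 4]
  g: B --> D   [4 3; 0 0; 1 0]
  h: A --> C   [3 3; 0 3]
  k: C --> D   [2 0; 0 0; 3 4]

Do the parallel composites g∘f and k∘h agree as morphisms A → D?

Along f;g (path 1):
  e0=[1,0] f-->[4,0] g-->[1,0,4]
  e1=[0,1] f-->[1,4] g-->[1,0,1]
  ⟦path⟧₁ = [1 1; 0 0; 4 1]
Along h;k (path 2):
  e0=[1,0] h-->[3,0] k-->[1,0,4]
  e1=[0,1] h-->[3,3] k-->[1,0,1]
  ⟦path⟧₂ = [1 1; 0 0; 4 1]
Equal? equal; square commutes

Answer: COMMUTES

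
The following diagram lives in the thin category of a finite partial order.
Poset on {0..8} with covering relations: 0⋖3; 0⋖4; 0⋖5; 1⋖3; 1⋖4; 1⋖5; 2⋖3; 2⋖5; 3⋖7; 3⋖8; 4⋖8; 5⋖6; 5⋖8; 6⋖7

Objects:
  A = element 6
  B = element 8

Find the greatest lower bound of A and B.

Answer: A∧B = 5

Work:
Lower bounds of A=6 and B=8: {0,1,2,5}
  0 ⊑ 5
  1 ⊑ 5
  2 ⊑ 5
  5 ⊑ 5
glb = 5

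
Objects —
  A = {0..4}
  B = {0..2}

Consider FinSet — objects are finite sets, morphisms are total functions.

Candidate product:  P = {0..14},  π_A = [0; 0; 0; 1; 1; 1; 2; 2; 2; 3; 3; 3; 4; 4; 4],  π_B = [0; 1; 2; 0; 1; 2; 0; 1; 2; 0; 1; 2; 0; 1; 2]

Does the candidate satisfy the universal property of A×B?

Answer: VALID PRODUCT

Derivation:
|A|·|B| = 5·3 = 15;  |P| = 15
Check the pairing map k ↦ (π_A(k), π_B(k)):
  0 -> (0,0)
  1 -> (0,1)
  2 -> (0,2)
  3 -> (1,0)
  4 -> (1,1)
  5 -> (1,2)
  6 -> (2,0)
  7 -> (2,1)
  8 -> (2,2)
  9 -> (3,0)
  10 -> (3,1)
  11 -> (3,2)
  12 -> (4,0)
  13 -> (4,1)
  14 -> (4,2)
distinct pairs in image: 15 / 15 needed
  → bijection onto A×B; projections well-typed.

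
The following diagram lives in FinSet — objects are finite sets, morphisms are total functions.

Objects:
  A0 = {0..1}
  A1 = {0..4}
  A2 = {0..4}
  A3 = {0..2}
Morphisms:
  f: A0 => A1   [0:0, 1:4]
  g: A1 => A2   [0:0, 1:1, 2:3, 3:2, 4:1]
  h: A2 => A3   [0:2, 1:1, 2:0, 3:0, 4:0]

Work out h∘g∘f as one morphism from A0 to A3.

  0 f=>0 g=>0 h=>2
  1 f=>4 g=>1 h=>1
result: [0:2, 1:1]

Answer: [0:2, 1:1]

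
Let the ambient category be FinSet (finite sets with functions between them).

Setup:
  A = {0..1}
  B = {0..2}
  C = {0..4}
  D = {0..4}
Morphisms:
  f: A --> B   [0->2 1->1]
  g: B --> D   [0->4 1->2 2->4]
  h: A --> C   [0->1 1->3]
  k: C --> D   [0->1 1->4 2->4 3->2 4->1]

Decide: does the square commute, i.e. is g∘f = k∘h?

Answer: COMMUTES

Trace:
Along f;g (path 1):
  0 f-->2 g-->4
  1 f-->1 g-->2
  ⟦path⟧₁ = [0->4 1->2]
Along h;k (path 2):
  0 h-->1 k-->4
  1 h-->3 k-->2
  ⟦path⟧₂ = [0->4 1->2]
Equal? YES — commutes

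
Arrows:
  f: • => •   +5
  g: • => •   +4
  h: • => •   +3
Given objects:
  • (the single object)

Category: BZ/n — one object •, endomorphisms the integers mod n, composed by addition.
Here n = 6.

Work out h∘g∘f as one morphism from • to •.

Answer: +0

Work:
  0 +5≡5 +4≡3 +3≡0  (mod 6)
⟦path⟧: +0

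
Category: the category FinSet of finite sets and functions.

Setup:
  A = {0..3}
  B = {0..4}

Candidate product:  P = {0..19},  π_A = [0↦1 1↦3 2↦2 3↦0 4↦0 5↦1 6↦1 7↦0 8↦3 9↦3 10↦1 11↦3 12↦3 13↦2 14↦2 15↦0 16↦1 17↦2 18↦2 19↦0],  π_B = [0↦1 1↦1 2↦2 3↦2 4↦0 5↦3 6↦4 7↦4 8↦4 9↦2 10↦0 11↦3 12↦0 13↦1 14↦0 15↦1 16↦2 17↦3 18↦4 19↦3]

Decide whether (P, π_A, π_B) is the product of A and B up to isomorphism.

Answer: VALID PRODUCT

Work:
|A|·|B| = 4·5 = 20;  |P| = 20
Check the pairing map k ↦ (π_A(k), π_B(k)):
  0 ↦ (1,1)
  1 ↦ (3,1)
  2 ↦ (2,2)
  3 ↦ (0,2)
  4 ↦ (0,0)
  5 ↦ (1,3)
  6 ↦ (1,4)
  7 ↦ (0,4)
  8 ↦ (3,4)
  9 ↦ (3,2)
  10 ↦ (1,0)
  11 ↦ (3,3)
  12 ↦ (3,0)
  13 ↦ (2,1)
  14 ↦ (2,0)
  15 ↦ (0,1)
  16 ↦ (1,2)
  17 ↦ (2,3)
  18 ↦ (2,4)
  19 ↦ (0,3)
distinct pairs in image: 20 / 20 needed
  → bijection onto A×B; projections well-typed.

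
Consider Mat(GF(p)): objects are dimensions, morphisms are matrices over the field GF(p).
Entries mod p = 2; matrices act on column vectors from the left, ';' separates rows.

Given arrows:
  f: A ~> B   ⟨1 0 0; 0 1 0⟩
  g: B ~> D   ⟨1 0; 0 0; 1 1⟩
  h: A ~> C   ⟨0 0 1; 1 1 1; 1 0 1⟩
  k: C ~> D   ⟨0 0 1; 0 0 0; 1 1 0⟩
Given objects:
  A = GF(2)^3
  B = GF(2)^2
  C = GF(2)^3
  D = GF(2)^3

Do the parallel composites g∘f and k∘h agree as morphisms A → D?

Answer: DOES NOT COMMUTE

Trace:
Along f;g (path 1):
  e0=⟨1,0,0⟩ f~>⟨1,0⟩ g~>⟨1,0,1⟩
  e1=⟨0,1,0⟩ f~>⟨0,1⟩ g~>⟨0,0,1⟩
  e2=⟨0,0,1⟩ f~>⟨0,0⟩ g~>⟨0,0,0⟩
  composite₁ = ⟨1 0 0; 0 0 0; 1 1 0⟩
Along h;k (path 2):
  e0=⟨1,0,0⟩ h~>⟨0,1,1⟩ k~>⟨1,0,1⟩
  e1=⟨0,1,0⟩ h~>⟨0,1,0⟩ k~>⟨0,0,1⟩
  e2=⟨0,0,1⟩ h~>⟨1,1,1⟩ k~>⟨1,0,0⟩
  composite₂ = ⟨1 0 1; 0 0 0; 1 1 0⟩
Equal? distinct morphisms ✗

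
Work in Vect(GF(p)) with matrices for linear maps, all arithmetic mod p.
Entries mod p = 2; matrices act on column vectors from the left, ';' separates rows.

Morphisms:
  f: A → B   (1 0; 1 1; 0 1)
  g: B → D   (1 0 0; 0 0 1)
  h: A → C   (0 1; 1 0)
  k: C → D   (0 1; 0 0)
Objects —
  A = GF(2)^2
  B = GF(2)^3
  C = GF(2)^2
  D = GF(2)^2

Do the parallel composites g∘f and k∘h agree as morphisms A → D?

Answer: DOES NOT COMMUTE

Work:
Path 1 = f;g:
  e0=⟨1,0⟩ f→⟨1,1,0⟩ g→⟨1,0⟩
  e1=⟨0,1⟩ f→⟨0,1,1⟩ g→⟨0,1⟩
  result₁ = (1 0; 0 1)
Path 2 = h;k:
  e0=⟨1,0⟩ h→⟨0,1⟩ k→⟨1,0⟩
  e1=⟨0,1⟩ h→⟨1,0⟩ k→⟨0,0⟩
  result₂ = (1 0; 0 0)
Equal? NO — does not commute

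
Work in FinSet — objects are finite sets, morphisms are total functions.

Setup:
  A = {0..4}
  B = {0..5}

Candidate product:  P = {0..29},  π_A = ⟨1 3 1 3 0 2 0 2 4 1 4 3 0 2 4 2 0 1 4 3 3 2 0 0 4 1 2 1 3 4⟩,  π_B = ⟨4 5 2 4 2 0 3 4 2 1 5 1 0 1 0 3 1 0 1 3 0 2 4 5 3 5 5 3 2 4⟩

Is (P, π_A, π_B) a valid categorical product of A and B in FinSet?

|A|·|B| = 5·6 = 30;  |P| = 30
Check the pairing map k ↦ (π_A(k), π_B(k)):
  0 : (1,4)
  1 : (3,5)
  2 : (1,2)
  3 : (3,4)
  4 : (0,2)
  5 : (2,0)
  6 : (0,3)
  7 : (2,4)
  8 : (4,2)
  9 : (1,1)
  10 : (4,5)
  11 : (3,1)
  12 : (0,0)
  13 : (2,1)
  14 : (4,0)
  15 : (2,3)
  16 : (0,1)
  17 : (1,0)
  18 : (4,1)
  19 : (3,3)
  20 : (3,0)
  21 : (2,2)
  22 : (0,4)
  23 : (0,5)
  24 : (4,3)
  25 : (1,5)
  26 : (2,5)
  27 : (1,3)
  28 : (3,2)
  29 : (4,4)
distinct pairs in image: 30 / 30 needed
  → bijection onto A×B; projections well-typed.

Answer: VALID PRODUCT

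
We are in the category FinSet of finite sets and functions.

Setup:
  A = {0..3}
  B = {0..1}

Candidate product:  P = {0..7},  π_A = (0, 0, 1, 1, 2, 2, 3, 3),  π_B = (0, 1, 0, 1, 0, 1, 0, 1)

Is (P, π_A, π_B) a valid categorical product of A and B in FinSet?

|A|·|B| = 4·2 = 8;  |P| = 8
Check the pairing map k ↦ (π_A(k), π_B(k)):
  0 ↦ (0,0)
  1 ↦ (0,1)
  2 ↦ (1,0)
  3 ↦ (1,1)
  4 ↦ (2,0)
  5 ↦ (2,1)
  6 ↦ (3,0)
  7 ↦ (3,1)
distinct pairs in image: 8 / 8 needed
  → bijection onto A×B; projections well-typed.

Answer: VALID PRODUCT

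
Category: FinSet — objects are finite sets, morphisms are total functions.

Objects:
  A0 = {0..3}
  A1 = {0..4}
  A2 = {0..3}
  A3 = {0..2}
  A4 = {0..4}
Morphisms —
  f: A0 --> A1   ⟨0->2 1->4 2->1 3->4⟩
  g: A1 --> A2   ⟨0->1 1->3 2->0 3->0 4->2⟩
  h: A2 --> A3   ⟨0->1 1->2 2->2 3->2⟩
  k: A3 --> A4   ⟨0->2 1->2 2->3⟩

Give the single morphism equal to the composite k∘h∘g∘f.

Answer: ⟨0->2 1->3 2->3 3->3⟩

Work:
  0 f-->2 g-->0 h-->1 k-->2
  1 f-->4 g-->2 h-->2 k-->3
  2 f-->1 g-->3 h-->2 k-->3
  3 f-->4 g-->2 h-->2 k-->3
result: ⟨0->2 1->3 2->3 3->3⟩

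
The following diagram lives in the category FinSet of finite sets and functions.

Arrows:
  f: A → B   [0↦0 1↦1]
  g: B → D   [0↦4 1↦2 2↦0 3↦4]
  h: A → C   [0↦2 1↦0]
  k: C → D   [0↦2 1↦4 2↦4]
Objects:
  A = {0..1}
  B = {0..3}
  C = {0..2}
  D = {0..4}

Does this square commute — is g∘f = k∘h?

Answer: COMMUTES

Work:
1) trace f;g:
  0 f→0 g→4
  1 f→1 g→2
  ⟦path⟧₁ = [0↦4 1↦2]
2) trace h;k:
  0 h→2 k→4
  1 h→0 k→2
  ⟦path⟧₂ = [0↦4 1↦2]
Equal? YES — commutes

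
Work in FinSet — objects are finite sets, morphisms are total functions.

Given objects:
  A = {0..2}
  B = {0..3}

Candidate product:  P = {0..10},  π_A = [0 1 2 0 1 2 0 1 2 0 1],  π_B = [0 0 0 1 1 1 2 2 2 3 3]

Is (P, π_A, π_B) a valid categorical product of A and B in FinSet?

|A|·|B| = 3·4 = 12;  |P| = 11
  → cardinalities differ; no bijection possible.

Answer: NOT A VALID PRODUCT — |P|=11 ≠ |A|·|B|=12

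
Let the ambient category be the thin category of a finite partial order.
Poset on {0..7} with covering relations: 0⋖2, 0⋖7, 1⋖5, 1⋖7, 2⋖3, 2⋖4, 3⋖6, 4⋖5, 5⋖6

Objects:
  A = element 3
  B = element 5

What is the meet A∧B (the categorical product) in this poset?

Answer: A∧B = 2

Derivation:
{x : x⊑A ∧ x⊑B} = {0,2}  (A=3, B=5)
  0 ⊑ 2
  2 ⊑ 2
glb = 2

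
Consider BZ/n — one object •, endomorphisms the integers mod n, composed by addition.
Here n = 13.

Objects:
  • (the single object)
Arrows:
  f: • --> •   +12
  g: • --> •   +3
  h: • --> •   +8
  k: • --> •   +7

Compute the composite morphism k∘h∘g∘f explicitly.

  0 +12≡12 +3≡2 +8≡10 +7≡4  (mod 13)
composite: +4

Answer: +4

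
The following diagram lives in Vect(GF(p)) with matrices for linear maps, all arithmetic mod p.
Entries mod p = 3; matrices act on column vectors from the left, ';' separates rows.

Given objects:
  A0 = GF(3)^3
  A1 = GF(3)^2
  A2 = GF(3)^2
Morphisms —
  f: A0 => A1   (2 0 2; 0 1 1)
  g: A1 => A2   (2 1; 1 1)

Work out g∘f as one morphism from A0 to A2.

  e0=⟨1,0,0⟩ f=>⟨2,0⟩ g=>⟨1,2⟩
  e1=⟨0,1,0⟩ f=>⟨0,1⟩ g=>⟨1,1⟩
  e2=⟨0,0,1⟩ f=>⟨2,1⟩ g=>⟨2,0⟩
⟦path⟧: (1 1 2; 2 1 0)

Answer: (1 1 2; 2 1 0)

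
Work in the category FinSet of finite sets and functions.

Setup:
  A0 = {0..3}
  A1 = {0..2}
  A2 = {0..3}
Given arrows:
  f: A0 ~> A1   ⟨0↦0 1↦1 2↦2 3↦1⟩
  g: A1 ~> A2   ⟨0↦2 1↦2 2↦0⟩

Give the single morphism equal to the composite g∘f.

Answer: ⟨0↦2 1↦2 2↦0 3↦2⟩

Work:
  0 f~>0 g~>2
  1 f~>1 g~>2
  2 f~>2 g~>0
  3 f~>1 g~>2
composite: ⟨0↦2 1↦2 2↦0 3↦2⟩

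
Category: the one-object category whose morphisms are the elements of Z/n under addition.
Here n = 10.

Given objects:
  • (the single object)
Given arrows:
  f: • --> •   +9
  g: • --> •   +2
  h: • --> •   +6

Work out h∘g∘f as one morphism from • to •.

Answer: +7

Work:
  0 +9≡9 +2≡1 +6≡7  (mod 10)
⟦path⟧: +7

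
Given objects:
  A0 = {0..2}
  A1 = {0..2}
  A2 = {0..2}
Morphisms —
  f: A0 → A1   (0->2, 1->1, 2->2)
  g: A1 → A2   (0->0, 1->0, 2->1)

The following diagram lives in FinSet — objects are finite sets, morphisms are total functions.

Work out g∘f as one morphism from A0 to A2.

  0 f→2 g→1
  1 f→1 g→0
  2 f→2 g→1
⟦path⟧: (0->1, 1->0, 2->1)

Answer: (0->1, 1->0, 2->1)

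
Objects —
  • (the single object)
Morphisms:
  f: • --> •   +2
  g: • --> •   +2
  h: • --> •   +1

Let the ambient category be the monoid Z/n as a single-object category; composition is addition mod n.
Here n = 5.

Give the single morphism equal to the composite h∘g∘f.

  0 +2≡2 +2≡4 +1≡0  (mod 5)
result: +0

Answer: +0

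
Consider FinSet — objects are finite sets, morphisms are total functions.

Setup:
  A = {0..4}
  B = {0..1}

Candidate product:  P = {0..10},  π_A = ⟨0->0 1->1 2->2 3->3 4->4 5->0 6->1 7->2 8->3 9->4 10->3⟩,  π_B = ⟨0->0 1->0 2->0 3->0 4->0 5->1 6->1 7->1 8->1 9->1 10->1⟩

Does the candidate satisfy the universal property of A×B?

Answer: NOT A VALID PRODUCT — |P|=11 ≠ |A|·|B|=10

Work:
|A|·|B| = 5·2 = 10;  |P| = 11
  → cardinalities differ; no bijection possible.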